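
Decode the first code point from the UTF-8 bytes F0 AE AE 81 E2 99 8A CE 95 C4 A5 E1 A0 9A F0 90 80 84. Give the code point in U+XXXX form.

Offset 0: leading byte 0xF0 = 11110000 → 4-byte char #1 = F0 AE AE 81.
Leading byte 0xF0 = 11110000 matches 11110xxx → 4-byte sequence.
Byte 1: 0xF0 = 11110000, payload 000 (3 bits).
Byte 2: 0xAE = 10101110 (10xxxxxx ✓), payload 101110.
Byte 3: 0xAE = 10101110 (10xxxxxx ✓), payload 101110.
Byte 4: 0x81 = 10000001 (10xxxxxx ✓), payload 000001.
Concatenate: 000101110101110000001 = 0x2EB81 (21 bits → U+2EB81).

U+2EB81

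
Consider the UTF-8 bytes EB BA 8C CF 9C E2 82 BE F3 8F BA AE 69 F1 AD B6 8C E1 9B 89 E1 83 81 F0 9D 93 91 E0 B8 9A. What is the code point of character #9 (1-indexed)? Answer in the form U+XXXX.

Offset 0: leading byte 0xEB = 11101011 → 3-byte char #1 = EB BA 8C.
Offset 3: leading byte 0xCF = 11001111 → 2-byte char #2 = CF 9C.
Offset 5: leading byte 0xE2 = 11100010 → 3-byte char #3 = E2 82 BE.
Offset 8: leading byte 0xF3 = 11110011 → 4-byte char #4 = F3 8F BA AE.
Offset 12: leading byte 0x69 = 01101001 → 1-byte char #5 = 69.
Offset 13: leading byte 0xF1 = 11110001 → 4-byte char #6 = F1 AD B6 8C.
Offset 17: leading byte 0xE1 = 11100001 → 3-byte char #7 = E1 9B 89.
Offset 20: leading byte 0xE1 = 11100001 → 3-byte char #8 = E1 83 81.
Offset 23: leading byte 0xF0 = 11110000 → 4-byte char #9 = F0 9D 93 91.
Leading byte 0xF0 = 11110000 matches 11110xxx → 4-byte sequence.
Byte 1: 0xF0 = 11110000, payload 000 (3 bits).
Byte 2: 0x9D = 10011101 (10xxxxxx ✓), payload 011101.
Byte 3: 0x93 = 10010011 (10xxxxxx ✓), payload 010011.
Byte 4: 0x91 = 10010001 (10xxxxxx ✓), payload 010001.
Concatenate: 000011101010011010001 = 0x1D4D1 (21 bits → U+1D4D1).

U+1D4D1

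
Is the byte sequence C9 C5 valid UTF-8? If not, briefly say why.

Leading byte 0xC9 = 11001001 → 2-byte form.
Byte 2 is 0xC5 = 11000101, which is not 10xxxxxx — expected a continuation byte.

invalid (non-continuation byte where continuation expected)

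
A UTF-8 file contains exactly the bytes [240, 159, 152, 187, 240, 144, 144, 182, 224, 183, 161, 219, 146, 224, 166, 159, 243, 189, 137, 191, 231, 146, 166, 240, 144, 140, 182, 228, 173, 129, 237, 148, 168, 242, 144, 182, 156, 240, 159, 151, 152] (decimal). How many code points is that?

Byte at offset 0: 0xF0 = 11110000 → 4-byte char (#1). Advance 4.
Byte at offset 4: 0xF0 = 11110000 → 4-byte char (#2). Advance 4.
Byte at offset 8: 0xE0 = 11100000 → 3-byte char (#3). Advance 3.
Byte at offset 11: 0xDB = 11011011 → 2-byte char (#4). Advance 2.
Byte at offset 13: 0xE0 = 11100000 → 3-byte char (#5). Advance 3.
Byte at offset 16: 0xF3 = 11110011 → 4-byte char (#6). Advance 4.
Byte at offset 20: 0xE7 = 11100111 → 3-byte char (#7). Advance 3.
Byte at offset 23: 0xF0 = 11110000 → 4-byte char (#8). Advance 4.
Byte at offset 27: 0xE4 = 11100100 → 3-byte char (#9). Advance 3.
Byte at offset 30: 0xED = 11101101 → 3-byte char (#10). Advance 3.
Byte at offset 33: 0xF2 = 11110010 → 4-byte char (#11). Advance 4.
Byte at offset 37: 0xF0 = 11110000 → 4-byte char (#12). Advance 4.
Reached end at offset 41 after 12 code points.

12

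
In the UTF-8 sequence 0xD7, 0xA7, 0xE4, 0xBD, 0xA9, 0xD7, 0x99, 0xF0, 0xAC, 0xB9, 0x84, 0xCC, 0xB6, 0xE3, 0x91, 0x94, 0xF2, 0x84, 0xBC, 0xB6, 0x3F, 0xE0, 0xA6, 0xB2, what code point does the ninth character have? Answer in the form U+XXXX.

U+09B2

Offset 0: leading byte 0xD7 = 11010111 → 2-byte char #1 = D7 A7.
Offset 2: leading byte 0xE4 = 11100100 → 3-byte char #2 = E4 BD A9.
Offset 5: leading byte 0xD7 = 11010111 → 2-byte char #3 = D7 99.
Offset 7: leading byte 0xF0 = 11110000 → 4-byte char #4 = F0 AC B9 84.
Offset 11: leading byte 0xCC = 11001100 → 2-byte char #5 = CC B6.
Offset 13: leading byte 0xE3 = 11100011 → 3-byte char #6 = E3 91 94.
Offset 16: leading byte 0xF2 = 11110010 → 4-byte char #7 = F2 84 BC B6.
Offset 20: leading byte 0x3F = 00111111 → 1-byte char #8 = 3F.
Offset 21: leading byte 0xE0 = 11100000 → 3-byte char #9 = E0 A6 B2.
Leading byte 0xE0 = 11100000 matches 1110xxxx → 3-byte sequence.
Byte 1: 0xE0 = 11100000, payload 0000 (4 bits).
Byte 2: 0xA6 = 10100110 (10xxxxxx ✓), payload 100110.
Byte 3: 0xB2 = 10110010 (10xxxxxx ✓), payload 110010.
Concatenate: 0000100110110010 = 0x9B2 (16 bits → U+09B2).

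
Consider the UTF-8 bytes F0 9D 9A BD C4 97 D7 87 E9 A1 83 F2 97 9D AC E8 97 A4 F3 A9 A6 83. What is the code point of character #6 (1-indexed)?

U+85E4

Offset 0: leading byte 0xF0 = 11110000 → 4-byte char #1 = F0 9D 9A BD.
Offset 4: leading byte 0xC4 = 11000100 → 2-byte char #2 = C4 97.
Offset 6: leading byte 0xD7 = 11010111 → 2-byte char #3 = D7 87.
Offset 8: leading byte 0xE9 = 11101001 → 3-byte char #4 = E9 A1 83.
Offset 11: leading byte 0xF2 = 11110010 → 4-byte char #5 = F2 97 9D AC.
Offset 15: leading byte 0xE8 = 11101000 → 3-byte char #6 = E8 97 A4.
Leading byte 0xE8 = 11101000 matches 1110xxxx → 3-byte sequence.
Byte 1: 0xE8 = 11101000, payload 1000 (4 bits).
Byte 2: 0x97 = 10010111 (10xxxxxx ✓), payload 010111.
Byte 3: 0xA4 = 10100100 (10xxxxxx ✓), payload 100100.
Concatenate: 1000010111100100 = 0x85E4 (16 bits → U+85E4).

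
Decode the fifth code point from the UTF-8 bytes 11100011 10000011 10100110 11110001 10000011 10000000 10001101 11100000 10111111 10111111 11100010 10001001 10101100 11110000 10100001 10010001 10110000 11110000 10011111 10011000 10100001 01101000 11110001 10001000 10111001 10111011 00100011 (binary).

U+21470

Offset 0: leading byte 0xE3 = 11100011 → 3-byte char #1 = E3 83 A6.
Offset 3: leading byte 0xF1 = 11110001 → 4-byte char #2 = F1 83 80 8D.
Offset 7: leading byte 0xE0 = 11100000 → 3-byte char #3 = E0 BF BF.
Offset 10: leading byte 0xE2 = 11100010 → 3-byte char #4 = E2 89 AC.
Offset 13: leading byte 0xF0 = 11110000 → 4-byte char #5 = F0 A1 91 B0.
Leading byte 0xF0 = 11110000 matches 11110xxx → 4-byte sequence.
Byte 1: 0xF0 = 11110000, payload 000 (3 bits).
Byte 2: 0xA1 = 10100001 (10xxxxxx ✓), payload 100001.
Byte 3: 0x91 = 10010001 (10xxxxxx ✓), payload 010001.
Byte 4: 0xB0 = 10110000 (10xxxxxx ✓), payload 110000.
Concatenate: 000100001010001110000 = 0x21470 (21 bits → U+21470).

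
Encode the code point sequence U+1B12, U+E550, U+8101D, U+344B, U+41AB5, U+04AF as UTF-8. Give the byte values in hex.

E1 AC 92 EE 95 90 F2 81 80 9D E3 91 8B F1 81 AA B5 D2 AF

U+1B12: 3-byte form → E1 AC 92.
U+E550: 3-byte form → EE 95 90.
U+8101D: 4-byte form → F2 81 80 9D.
U+344B: 3-byte form → E3 91 8B.
U+41AB5: 4-byte form → F1 81 AA B5.
U+04AF: 2-byte form → D2 AF.
Concatenated (19 bytes): E1 AC 92 EE 95 90 F2 81 80 9D E3 91 8B F1 81 AA B5 D2 AF.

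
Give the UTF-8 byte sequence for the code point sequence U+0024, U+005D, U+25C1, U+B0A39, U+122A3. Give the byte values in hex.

U+0024: 1-byte form → 24.
U+005D: 1-byte form → 5D.
U+25C1: 3-byte form → E2 97 81.
U+B0A39: 4-byte form → F2 B0 A8 B9.
U+122A3: 4-byte form → F0 92 8A A3.
Concatenated (13 bytes): 24 5D E2 97 81 F2 B0 A8 B9 F0 92 8A A3.

24 5D E2 97 81 F2 B0 A8 B9 F0 92 8A A3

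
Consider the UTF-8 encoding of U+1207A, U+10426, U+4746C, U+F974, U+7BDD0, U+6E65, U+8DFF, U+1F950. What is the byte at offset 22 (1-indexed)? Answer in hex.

0xA5

1-indexed offset 22 is 0-indexed offset 21.
U+1207A → 4-byte form F0 92 81 BA at offsets 0–3.
U+10426 → 4-byte form F0 90 90 A6 at offsets 4–7.
U+4746C → 4-byte form F1 87 91 AC at offsets 8–11.
U+F974 → 3-byte form EF A5 B4 at offsets 12–14.
U+7BDD0 → 4-byte form F1 BB B7 90 at offsets 15–18.
U+6E65 → 3-byte form E6 B9 A5 at offsets 19–21.
Offset 21 falls in char 6's range; it's byte 3 of E6 B9 A5 = 0xA5.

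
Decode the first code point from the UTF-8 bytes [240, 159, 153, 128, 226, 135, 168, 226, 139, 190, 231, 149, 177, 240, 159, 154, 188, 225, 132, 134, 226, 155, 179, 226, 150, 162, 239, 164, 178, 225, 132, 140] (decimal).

U+1F640

Offset 0: leading byte 0xF0 = 11110000 → 4-byte char #1 = F0 9F 99 80.
Leading byte 0xF0 = 11110000 matches 11110xxx → 4-byte sequence.
Byte 1: 0xF0 = 11110000, payload 000 (3 bits).
Byte 2: 0x9F = 10011111 (10xxxxxx ✓), payload 011111.
Byte 3: 0x99 = 10011001 (10xxxxxx ✓), payload 011001.
Byte 4: 0x80 = 10000000 (10xxxxxx ✓), payload 000000.
Concatenate: 000011111011001000000 = 0x1F640 (21 bits → U+1F640).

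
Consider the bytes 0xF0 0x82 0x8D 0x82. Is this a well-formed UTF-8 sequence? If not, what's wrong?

invalid (overlong encoding)

Leading byte 0xF0 = 11110000 → 4-byte form.
Continuation bytes all match 10xxxxxx. Payload decodes to 0x2342.
But 0x2342 < 0x10000, the minimum for a 4-byte sequence — this is an overlong encoding.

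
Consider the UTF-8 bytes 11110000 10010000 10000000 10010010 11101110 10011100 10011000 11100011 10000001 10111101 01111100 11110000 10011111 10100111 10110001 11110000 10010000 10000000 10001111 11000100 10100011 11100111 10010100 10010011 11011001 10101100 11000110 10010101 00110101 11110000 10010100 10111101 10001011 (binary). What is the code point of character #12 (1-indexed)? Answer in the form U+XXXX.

Offset 0: leading byte 0xF0 = 11110000 → 4-byte char #1 = F0 90 80 92.
Offset 4: leading byte 0xEE = 11101110 → 3-byte char #2 = EE 9C 98.
Offset 7: leading byte 0xE3 = 11100011 → 3-byte char #3 = E3 81 BD.
Offset 10: leading byte 0x7C = 01111100 → 1-byte char #4 = 7C.
Offset 11: leading byte 0xF0 = 11110000 → 4-byte char #5 = F0 9F A7 B1.
Offset 15: leading byte 0xF0 = 11110000 → 4-byte char #6 = F0 90 80 8F.
Offset 19: leading byte 0xC4 = 11000100 → 2-byte char #7 = C4 A3.
Offset 21: leading byte 0xE7 = 11100111 → 3-byte char #8 = E7 94 93.
Offset 24: leading byte 0xD9 = 11011001 → 2-byte char #9 = D9 AC.
Offset 26: leading byte 0xC6 = 11000110 → 2-byte char #10 = C6 95.
Offset 28: leading byte 0x35 = 00110101 → 1-byte char #11 = 35.
Offset 29: leading byte 0xF0 = 11110000 → 4-byte char #12 = F0 94 BD 8B.
Leading byte 0xF0 = 11110000 matches 11110xxx → 4-byte sequence.
Byte 1: 0xF0 = 11110000, payload 000 (3 bits).
Byte 2: 0x94 = 10010100 (10xxxxxx ✓), payload 010100.
Byte 3: 0xBD = 10111101 (10xxxxxx ✓), payload 111101.
Byte 4: 0x8B = 10001011 (10xxxxxx ✓), payload 001011.
Concatenate: 000010100111101001011 = 0x14F4B (21 bits → U+14F4B).

U+14F4B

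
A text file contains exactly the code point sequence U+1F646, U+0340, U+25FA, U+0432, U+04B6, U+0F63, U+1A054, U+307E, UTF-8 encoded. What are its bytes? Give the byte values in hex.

F0 9F 99 86 CD 80 E2 97 BA D0 B2 D2 B6 E0 BD A3 F0 9A 81 94 E3 81 BE

U+1F646: 4-byte form → F0 9F 99 86.
U+0340: 2-byte form → CD 80.
U+25FA: 3-byte form → E2 97 BA.
U+0432: 2-byte form → D0 B2.
U+04B6: 2-byte form → D2 B6.
U+0F63: 3-byte form → E0 BD A3.
U+1A054: 4-byte form → F0 9A 81 94.
U+307E: 3-byte form → E3 81 BE.
Concatenated (23 bytes): F0 9F 99 86 CD 80 E2 97 BA D0 B2 D2 B6 E0 BD A3 F0 9A 81 94 E3 81 BE.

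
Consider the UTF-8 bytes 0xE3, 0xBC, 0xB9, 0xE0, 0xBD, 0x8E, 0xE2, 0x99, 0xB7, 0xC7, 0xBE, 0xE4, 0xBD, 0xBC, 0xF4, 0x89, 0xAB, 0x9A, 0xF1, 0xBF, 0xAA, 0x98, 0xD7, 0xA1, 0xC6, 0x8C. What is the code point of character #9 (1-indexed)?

Offset 0: leading byte 0xE3 = 11100011 → 3-byte char #1 = E3 BC B9.
Offset 3: leading byte 0xE0 = 11100000 → 3-byte char #2 = E0 BD 8E.
Offset 6: leading byte 0xE2 = 11100010 → 3-byte char #3 = E2 99 B7.
Offset 9: leading byte 0xC7 = 11000111 → 2-byte char #4 = C7 BE.
Offset 11: leading byte 0xE4 = 11100100 → 3-byte char #5 = E4 BD BC.
Offset 14: leading byte 0xF4 = 11110100 → 4-byte char #6 = F4 89 AB 9A.
Offset 18: leading byte 0xF1 = 11110001 → 4-byte char #7 = F1 BF AA 98.
Offset 22: leading byte 0xD7 = 11010111 → 2-byte char #8 = D7 A1.
Offset 24: leading byte 0xC6 = 11000110 → 2-byte char #9 = C6 8C.
Leading byte 0xC6 = 11000110 matches 110xxxxx → 2-byte sequence.
Byte 1: 0xC6 = 11000110, payload 00110 (5 bits).
Byte 2: 0x8C = 10001100 (10xxxxxx ✓), payload 001100.
Concatenate: 00110001100 = 0x18C (11 bits → U+018C).

U+018C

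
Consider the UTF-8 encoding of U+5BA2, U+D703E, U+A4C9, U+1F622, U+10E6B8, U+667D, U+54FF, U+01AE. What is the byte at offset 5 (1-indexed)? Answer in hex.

0x97

1-indexed offset 5 is 0-indexed offset 4.
U+5BA2 → 3-byte form E5 AE A2 at offsets 0–2.
U+D703E → 4-byte form F3 97 80 BE at offsets 3–6.
Offset 4 falls in char 2's range; it's byte 2 of F3 97 80 BE = 0x97.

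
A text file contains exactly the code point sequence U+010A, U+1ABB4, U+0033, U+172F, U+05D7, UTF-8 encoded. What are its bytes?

U+010A: 2-byte form → C4 8A.
U+1ABB4: 4-byte form → F0 9A AE B4.
U+0033: 1-byte form → 33.
U+172F: 3-byte form → E1 9C AF.
U+05D7: 2-byte form → D7 97.
Concatenated (12 bytes): C4 8A F0 9A AE B4 33 E1 9C AF D7 97.

C4 8A F0 9A AE B4 33 E1 9C AF D7 97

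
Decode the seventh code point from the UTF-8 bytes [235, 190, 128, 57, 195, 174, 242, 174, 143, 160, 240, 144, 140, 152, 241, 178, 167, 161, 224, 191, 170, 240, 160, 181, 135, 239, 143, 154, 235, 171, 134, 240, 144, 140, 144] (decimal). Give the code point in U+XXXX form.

U+0FEA

Offset 0: leading byte 0xEB = 11101011 → 3-byte char #1 = EB BE 80.
Offset 3: leading byte 0x39 = 00111001 → 1-byte char #2 = 39.
Offset 4: leading byte 0xC3 = 11000011 → 2-byte char #3 = C3 AE.
Offset 6: leading byte 0xF2 = 11110010 → 4-byte char #4 = F2 AE 8F A0.
Offset 10: leading byte 0xF0 = 11110000 → 4-byte char #5 = F0 90 8C 98.
Offset 14: leading byte 0xF1 = 11110001 → 4-byte char #6 = F1 B2 A7 A1.
Offset 18: leading byte 0xE0 = 11100000 → 3-byte char #7 = E0 BF AA.
Leading byte 0xE0 = 11100000 matches 1110xxxx → 3-byte sequence.
Byte 1: 0xE0 = 11100000, payload 0000 (4 bits).
Byte 2: 0xBF = 10111111 (10xxxxxx ✓), payload 111111.
Byte 3: 0xAA = 10101010 (10xxxxxx ✓), payload 101010.
Concatenate: 0000111111101010 = 0xFEA (16 bits → U+0FEA).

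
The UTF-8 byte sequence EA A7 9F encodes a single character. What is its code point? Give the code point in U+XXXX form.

Leading byte 0xEA = 11101010 matches 1110xxxx → 3-byte sequence.
Byte 1: 0xEA = 11101010, payload 1010 (4 bits).
Byte 2: 0xA7 = 10100111 (10xxxxxx ✓), payload 100111.
Byte 3: 0x9F = 10011111 (10xxxxxx ✓), payload 011111.
Concatenate: 1010100111011111 = 0xA9DF (16 bits → U+A9DF).

U+A9DF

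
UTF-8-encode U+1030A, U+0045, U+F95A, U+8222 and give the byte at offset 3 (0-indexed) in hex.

0x8A

U+1030A → 4-byte form F0 90 8C 8A at offsets 0–3.
Offset 3 falls in char 1's range; it's byte 4 of F0 90 8C 8A = 0x8A.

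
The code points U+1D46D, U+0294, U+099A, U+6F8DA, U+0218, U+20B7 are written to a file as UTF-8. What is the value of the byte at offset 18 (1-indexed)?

1-indexed offset 18 is 0-indexed offset 17.
U+1D46D → 4-byte form F0 9D 91 AD at offsets 0–3.
U+0294 → 2-byte form CA 94 at offsets 4–5.
U+099A → 3-byte form E0 A6 9A at offsets 6–8.
U+6F8DA → 4-byte form F1 AF A3 9A at offsets 9–12.
U+0218 → 2-byte form C8 98 at offsets 13–14.
U+20B7 → 3-byte form E2 82 B7 at offsets 15–17.
Offset 17 falls in char 6's range; it's byte 3 of E2 82 B7 = 0xB7.

0xB7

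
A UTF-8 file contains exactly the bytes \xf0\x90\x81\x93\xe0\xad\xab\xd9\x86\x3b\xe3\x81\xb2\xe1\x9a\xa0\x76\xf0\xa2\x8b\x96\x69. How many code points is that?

Byte at offset 0: 0xF0 = 11110000 → 4-byte char (#1). Advance 4.
Byte at offset 4: 0xE0 = 11100000 → 3-byte char (#2). Advance 3.
Byte at offset 7: 0xD9 = 11011001 → 2-byte char (#3). Advance 2.
Byte at offset 9: 0x3B = 00111011 → 1-byte char (#4). Advance 1.
Byte at offset 10: 0xE3 = 11100011 → 3-byte char (#5). Advance 3.
Byte at offset 13: 0xE1 = 11100001 → 3-byte char (#6). Advance 3.
Byte at offset 16: 0x76 = 01110110 → 1-byte char (#7). Advance 1.
Byte at offset 17: 0xF0 = 11110000 → 4-byte char (#8). Advance 4.
Byte at offset 21: 0x69 = 01101001 → 1-byte char (#9). Advance 1.
Reached end at offset 22 after 9 code points.

9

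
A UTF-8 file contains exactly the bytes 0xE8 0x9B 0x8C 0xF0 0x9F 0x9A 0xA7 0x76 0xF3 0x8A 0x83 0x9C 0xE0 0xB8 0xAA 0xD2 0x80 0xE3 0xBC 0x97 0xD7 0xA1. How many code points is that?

Byte at offset 0: 0xE8 = 11101000 → 3-byte char (#1). Advance 3.
Byte at offset 3: 0xF0 = 11110000 → 4-byte char (#2). Advance 4.
Byte at offset 7: 0x76 = 01110110 → 1-byte char (#3). Advance 1.
Byte at offset 8: 0xF3 = 11110011 → 4-byte char (#4). Advance 4.
Byte at offset 12: 0xE0 = 11100000 → 3-byte char (#5). Advance 3.
Byte at offset 15: 0xD2 = 11010010 → 2-byte char (#6). Advance 2.
Byte at offset 17: 0xE3 = 11100011 → 3-byte char (#7). Advance 3.
Byte at offset 20: 0xD7 = 11010111 → 2-byte char (#8). Advance 2.
Reached end at offset 22 after 8 code points.

8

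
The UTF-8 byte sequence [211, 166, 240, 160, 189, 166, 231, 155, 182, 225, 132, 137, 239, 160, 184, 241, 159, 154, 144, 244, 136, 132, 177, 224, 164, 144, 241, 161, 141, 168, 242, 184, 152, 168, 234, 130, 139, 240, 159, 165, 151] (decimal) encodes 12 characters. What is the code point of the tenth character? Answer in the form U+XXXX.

Offset 0: leading byte 0xD3 = 11010011 → 2-byte char #1 = D3 A6.
Offset 2: leading byte 0xF0 = 11110000 → 4-byte char #2 = F0 A0 BD A6.
Offset 6: leading byte 0xE7 = 11100111 → 3-byte char #3 = E7 9B B6.
Offset 9: leading byte 0xE1 = 11100001 → 3-byte char #4 = E1 84 89.
Offset 12: leading byte 0xEF = 11101111 → 3-byte char #5 = EF A0 B8.
Offset 15: leading byte 0xF1 = 11110001 → 4-byte char #6 = F1 9F 9A 90.
Offset 19: leading byte 0xF4 = 11110100 → 4-byte char #7 = F4 88 84 B1.
Offset 23: leading byte 0xE0 = 11100000 → 3-byte char #8 = E0 A4 90.
Offset 26: leading byte 0xF1 = 11110001 → 4-byte char #9 = F1 A1 8D A8.
Offset 30: leading byte 0xF2 = 11110010 → 4-byte char #10 = F2 B8 98 A8.
Leading byte 0xF2 = 11110010 matches 11110xxx → 4-byte sequence.
Byte 1: 0xF2 = 11110010, payload 010 (3 bits).
Byte 2: 0xB8 = 10111000 (10xxxxxx ✓), payload 111000.
Byte 3: 0x98 = 10011000 (10xxxxxx ✓), payload 011000.
Byte 4: 0xA8 = 10101000 (10xxxxxx ✓), payload 101000.
Concatenate: 010111000011000101000 = 0xB8628 (21 bits → U+B8628).

U+B8628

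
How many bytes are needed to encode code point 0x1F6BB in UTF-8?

U+1F6BB = 0x1F6BB. UTF-8 uses 1 byte below 0x80, 2 below 0x800, 3 below 0x10000, 4 up to 0x10FFFF. 0x1F6BB is in U+10000–U+10FFFF → 4 bytes.

4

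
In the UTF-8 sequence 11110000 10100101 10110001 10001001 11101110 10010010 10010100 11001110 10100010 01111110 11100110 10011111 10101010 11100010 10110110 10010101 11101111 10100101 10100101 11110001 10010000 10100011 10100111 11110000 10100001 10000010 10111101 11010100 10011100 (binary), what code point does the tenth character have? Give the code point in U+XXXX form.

U+051C

Offset 0: leading byte 0xF0 = 11110000 → 4-byte char #1 = F0 A5 B1 89.
Offset 4: leading byte 0xEE = 11101110 → 3-byte char #2 = EE 92 94.
Offset 7: leading byte 0xCE = 11001110 → 2-byte char #3 = CE A2.
Offset 9: leading byte 0x7E = 01111110 → 1-byte char #4 = 7E.
Offset 10: leading byte 0xE6 = 11100110 → 3-byte char #5 = E6 9F AA.
Offset 13: leading byte 0xE2 = 11100010 → 3-byte char #6 = E2 B6 95.
Offset 16: leading byte 0xEF = 11101111 → 3-byte char #7 = EF A5 A5.
Offset 19: leading byte 0xF1 = 11110001 → 4-byte char #8 = F1 90 A3 A7.
Offset 23: leading byte 0xF0 = 11110000 → 4-byte char #9 = F0 A1 82 BD.
Offset 27: leading byte 0xD4 = 11010100 → 2-byte char #10 = D4 9C.
Leading byte 0xD4 = 11010100 matches 110xxxxx → 2-byte sequence.
Byte 1: 0xD4 = 11010100, payload 10100 (5 bits).
Byte 2: 0x9C = 10011100 (10xxxxxx ✓), payload 011100.
Concatenate: 10100011100 = 0x51C (11 bits → U+051C).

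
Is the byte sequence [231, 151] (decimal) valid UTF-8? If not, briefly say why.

Leading byte 0xE7 = 11100111 → 3-byte form, but only 2 bytes are present.

invalid (sequence truncated)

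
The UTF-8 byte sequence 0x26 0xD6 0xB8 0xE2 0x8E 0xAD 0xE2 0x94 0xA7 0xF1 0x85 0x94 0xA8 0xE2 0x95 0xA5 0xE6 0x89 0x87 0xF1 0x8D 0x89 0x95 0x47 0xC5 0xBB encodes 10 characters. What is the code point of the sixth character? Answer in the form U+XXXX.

Offset 0: leading byte 0x26 = 00100110 → 1-byte char #1 = 26.
Offset 1: leading byte 0xD6 = 11010110 → 2-byte char #2 = D6 B8.
Offset 3: leading byte 0xE2 = 11100010 → 3-byte char #3 = E2 8E AD.
Offset 6: leading byte 0xE2 = 11100010 → 3-byte char #4 = E2 94 A7.
Offset 9: leading byte 0xF1 = 11110001 → 4-byte char #5 = F1 85 94 A8.
Offset 13: leading byte 0xE2 = 11100010 → 3-byte char #6 = E2 95 A5.
Leading byte 0xE2 = 11100010 matches 1110xxxx → 3-byte sequence.
Byte 1: 0xE2 = 11100010, payload 0010 (4 bits).
Byte 2: 0x95 = 10010101 (10xxxxxx ✓), payload 010101.
Byte 3: 0xA5 = 10100101 (10xxxxxx ✓), payload 100101.
Concatenate: 0010010101100101 = 0x2565 (16 bits → U+2565).

U+2565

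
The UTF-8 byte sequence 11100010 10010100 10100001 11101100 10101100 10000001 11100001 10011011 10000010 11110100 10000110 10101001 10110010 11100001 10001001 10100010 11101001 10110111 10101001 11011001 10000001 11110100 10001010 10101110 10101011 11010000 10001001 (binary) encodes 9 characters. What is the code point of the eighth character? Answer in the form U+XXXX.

U+10ABAB

Offset 0: leading byte 0xE2 = 11100010 → 3-byte char #1 = E2 94 A1.
Offset 3: leading byte 0xEC = 11101100 → 3-byte char #2 = EC AC 81.
Offset 6: leading byte 0xE1 = 11100001 → 3-byte char #3 = E1 9B 82.
Offset 9: leading byte 0xF4 = 11110100 → 4-byte char #4 = F4 86 A9 B2.
Offset 13: leading byte 0xE1 = 11100001 → 3-byte char #5 = E1 89 A2.
Offset 16: leading byte 0xE9 = 11101001 → 3-byte char #6 = E9 B7 A9.
Offset 19: leading byte 0xD9 = 11011001 → 2-byte char #7 = D9 81.
Offset 21: leading byte 0xF4 = 11110100 → 4-byte char #8 = F4 8A AE AB.
Leading byte 0xF4 = 11110100 matches 11110xxx → 4-byte sequence.
Byte 1: 0xF4 = 11110100, payload 100 (3 bits).
Byte 2: 0x8A = 10001010 (10xxxxxx ✓), payload 001010.
Byte 3: 0xAE = 10101110 (10xxxxxx ✓), payload 101110.
Byte 4: 0xAB = 10101011 (10xxxxxx ✓), payload 101011.
Concatenate: 100001010101110101011 = 0x10ABAB (21 bits → U+10ABAB).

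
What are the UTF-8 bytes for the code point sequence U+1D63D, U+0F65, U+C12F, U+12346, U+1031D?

U+1D63D: 4-byte form → F0 9D 98 BD.
U+0F65: 3-byte form → E0 BD A5.
U+C12F: 3-byte form → EC 84 AF.
U+12346: 4-byte form → F0 92 8D 86.
U+1031D: 4-byte form → F0 90 8C 9D.
Concatenated (18 bytes): F0 9D 98 BD E0 BD A5 EC 84 AF F0 92 8D 86 F0 90 8C 9D.

F0 9D 98 BD E0 BD A5 EC 84 AF F0 92 8D 86 F0 90 8C 9D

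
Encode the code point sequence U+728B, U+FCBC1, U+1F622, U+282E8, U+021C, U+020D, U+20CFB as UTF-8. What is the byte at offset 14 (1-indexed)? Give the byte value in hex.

1-indexed offset 14 is 0-indexed offset 13.
U+728B → 3-byte form E7 8A 8B at offsets 0–2.
U+FCBC1 → 4-byte form F3 BC AF 81 at offsets 3–6.
U+1F622 → 4-byte form F0 9F 98 A2 at offsets 7–10.
U+282E8 → 4-byte form F0 A8 8B A8 at offsets 11–14.
Offset 13 falls in char 4's range; it's byte 3 of F0 A8 8B A8 = 0x8B.

0x8B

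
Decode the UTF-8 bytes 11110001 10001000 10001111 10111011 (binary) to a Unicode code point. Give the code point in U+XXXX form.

U+483FB

Leading byte 0xF1 = 11110001 matches 11110xxx → 4-byte sequence.
Byte 1: 0xF1 = 11110001, payload 001 (3 bits).
Byte 2: 0x88 = 10001000 (10xxxxxx ✓), payload 001000.
Byte 3: 0x8F = 10001111 (10xxxxxx ✓), payload 001111.
Byte 4: 0xBB = 10111011 (10xxxxxx ✓), payload 111011.
Concatenate: 001001000001111111011 = 0x483FB (21 bits → U+483FB).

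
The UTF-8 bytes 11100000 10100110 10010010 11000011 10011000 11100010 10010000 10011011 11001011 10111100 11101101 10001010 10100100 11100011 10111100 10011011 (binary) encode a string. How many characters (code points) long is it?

Byte at offset 0: 0xE0 = 11100000 → 3-byte char (#1). Advance 3.
Byte at offset 3: 0xC3 = 11000011 → 2-byte char (#2). Advance 2.
Byte at offset 5: 0xE2 = 11100010 → 3-byte char (#3). Advance 3.
Byte at offset 8: 0xCB = 11001011 → 2-byte char (#4). Advance 2.
Byte at offset 10: 0xED = 11101101 → 3-byte char (#5). Advance 3.
Byte at offset 13: 0xE3 = 11100011 → 3-byte char (#6). Advance 3.
Reached end at offset 16 after 6 code points.

6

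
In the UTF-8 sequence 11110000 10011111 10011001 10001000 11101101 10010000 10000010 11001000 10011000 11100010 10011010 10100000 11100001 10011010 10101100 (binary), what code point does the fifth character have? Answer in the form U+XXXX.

U+16AC

Offset 0: leading byte 0xF0 = 11110000 → 4-byte char #1 = F0 9F 99 88.
Offset 4: leading byte 0xED = 11101101 → 3-byte char #2 = ED 90 82.
Offset 7: leading byte 0xC8 = 11001000 → 2-byte char #3 = C8 98.
Offset 9: leading byte 0xE2 = 11100010 → 3-byte char #4 = E2 9A A0.
Offset 12: leading byte 0xE1 = 11100001 → 3-byte char #5 = E1 9A AC.
Leading byte 0xE1 = 11100001 matches 1110xxxx → 3-byte sequence.
Byte 1: 0xE1 = 11100001, payload 0001 (4 bits).
Byte 2: 0x9A = 10011010 (10xxxxxx ✓), payload 011010.
Byte 3: 0xAC = 10101100 (10xxxxxx ✓), payload 101100.
Concatenate: 0001011010101100 = 0x16AC (16 bits → U+16AC).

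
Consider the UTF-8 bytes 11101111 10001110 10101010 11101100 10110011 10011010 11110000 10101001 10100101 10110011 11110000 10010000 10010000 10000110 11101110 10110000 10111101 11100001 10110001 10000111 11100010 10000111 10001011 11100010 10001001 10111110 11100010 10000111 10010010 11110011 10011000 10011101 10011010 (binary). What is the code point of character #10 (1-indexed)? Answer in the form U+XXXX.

Offset 0: leading byte 0xEF = 11101111 → 3-byte char #1 = EF 8E AA.
Offset 3: leading byte 0xEC = 11101100 → 3-byte char #2 = EC B3 9A.
Offset 6: leading byte 0xF0 = 11110000 → 4-byte char #3 = F0 A9 A5 B3.
Offset 10: leading byte 0xF0 = 11110000 → 4-byte char #4 = F0 90 90 86.
Offset 14: leading byte 0xEE = 11101110 → 3-byte char #5 = EE B0 BD.
Offset 17: leading byte 0xE1 = 11100001 → 3-byte char #6 = E1 B1 87.
Offset 20: leading byte 0xE2 = 11100010 → 3-byte char #7 = E2 87 8B.
Offset 23: leading byte 0xE2 = 11100010 → 3-byte char #8 = E2 89 BE.
Offset 26: leading byte 0xE2 = 11100010 → 3-byte char #9 = E2 87 92.
Offset 29: leading byte 0xF3 = 11110011 → 4-byte char #10 = F3 98 9D 9A.
Leading byte 0xF3 = 11110011 matches 11110xxx → 4-byte sequence.
Byte 1: 0xF3 = 11110011, payload 011 (3 bits).
Byte 2: 0x98 = 10011000 (10xxxxxx ✓), payload 011000.
Byte 3: 0x9D = 10011101 (10xxxxxx ✓), payload 011101.
Byte 4: 0x9A = 10011010 (10xxxxxx ✓), payload 011010.
Concatenate: 011011000011101011010 = 0xD875A (21 bits → U+D875A).

U+D875A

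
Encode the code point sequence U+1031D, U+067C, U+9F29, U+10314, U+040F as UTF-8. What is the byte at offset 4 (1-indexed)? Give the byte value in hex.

0x9D

1-indexed offset 4 is 0-indexed offset 3.
U+1031D → 4-byte form F0 90 8C 9D at offsets 0–3.
Offset 3 falls in char 1's range; it's byte 4 of F0 90 8C 9D = 0x9D.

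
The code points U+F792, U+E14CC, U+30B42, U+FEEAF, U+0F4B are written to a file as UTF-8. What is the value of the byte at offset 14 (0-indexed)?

U+F792 → 3-byte form EF 9E 92 at offsets 0–2.
U+E14CC → 4-byte form F3 A1 93 8C at offsets 3–6.
U+30B42 → 4-byte form F0 B0 AD 82 at offsets 7–10.
U+FEEAF → 4-byte form F3 BE BA AF at offsets 11–14.
Offset 14 falls in char 4's range; it's byte 4 of F3 BE BA AF = 0xAF.

0xAF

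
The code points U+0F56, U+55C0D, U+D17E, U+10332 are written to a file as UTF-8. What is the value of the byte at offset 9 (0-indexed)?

0xBE

U+0F56 → 3-byte form E0 BD 96 at offsets 0–2.
U+55C0D → 4-byte form F1 95 B0 8D at offsets 3–6.
U+D17E → 3-byte form ED 85 BE at offsets 7–9.
Offset 9 falls in char 3's range; it's byte 3 of ED 85 BE = 0xBE.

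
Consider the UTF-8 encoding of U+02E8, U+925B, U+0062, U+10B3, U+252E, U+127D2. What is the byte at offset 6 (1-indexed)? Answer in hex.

1-indexed offset 6 is 0-indexed offset 5.
U+02E8 → 2-byte form CB A8 at offsets 0–1.
U+925B → 3-byte form E9 89 9B at offsets 2–4.
U+0062 → 1-byte form 62 at offsets 5–5.
Offset 5 falls in char 3's range; it's byte 1 of 62 = 0x62.

0x62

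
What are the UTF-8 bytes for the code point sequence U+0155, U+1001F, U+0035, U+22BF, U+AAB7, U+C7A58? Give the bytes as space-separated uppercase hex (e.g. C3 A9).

C5 95 F0 90 80 9F 35 E2 8A BF EA AA B7 F3 87 A9 98

U+0155: 2-byte form → C5 95.
U+1001F: 4-byte form → F0 90 80 9F.
U+0035: 1-byte form → 35.
U+22BF: 3-byte form → E2 8A BF.
U+AAB7: 3-byte form → EA AA B7.
U+C7A58: 4-byte form → F3 87 A9 98.
Concatenated (17 bytes): C5 95 F0 90 80 9F 35 E2 8A BF EA AA B7 F3 87 A9 98.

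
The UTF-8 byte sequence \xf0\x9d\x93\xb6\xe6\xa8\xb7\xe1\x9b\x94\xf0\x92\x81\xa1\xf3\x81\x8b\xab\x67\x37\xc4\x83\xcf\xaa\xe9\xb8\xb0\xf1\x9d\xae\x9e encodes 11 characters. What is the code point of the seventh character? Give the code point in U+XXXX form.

Offset 0: leading byte 0xF0 = 11110000 → 4-byte char #1 = F0 9D 93 B6.
Offset 4: leading byte 0xE6 = 11100110 → 3-byte char #2 = E6 A8 B7.
Offset 7: leading byte 0xE1 = 11100001 → 3-byte char #3 = E1 9B 94.
Offset 10: leading byte 0xF0 = 11110000 → 4-byte char #4 = F0 92 81 A1.
Offset 14: leading byte 0xF3 = 11110011 → 4-byte char #5 = F3 81 8B AB.
Offset 18: leading byte 0x67 = 01100111 → 1-byte char #6 = 67.
Offset 19: leading byte 0x37 = 00110111 → 1-byte char #7 = 37.
Leading byte 0x37 = 00110111 matches 0xxxxxxx → 1-byte sequence.
Byte 1: 0x37 = 00110111, payload 0110111 (7 bits).
Concatenate: 0110111 = 0x37 (7 bits → U+0037).

U+0037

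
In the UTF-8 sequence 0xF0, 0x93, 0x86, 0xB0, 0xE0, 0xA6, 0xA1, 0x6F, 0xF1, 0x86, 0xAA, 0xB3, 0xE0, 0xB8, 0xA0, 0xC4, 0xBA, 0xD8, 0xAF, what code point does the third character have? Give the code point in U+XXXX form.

U+006F

Offset 0: leading byte 0xF0 = 11110000 → 4-byte char #1 = F0 93 86 B0.
Offset 4: leading byte 0xE0 = 11100000 → 3-byte char #2 = E0 A6 A1.
Offset 7: leading byte 0x6F = 01101111 → 1-byte char #3 = 6F.
Leading byte 0x6F = 01101111 matches 0xxxxxxx → 1-byte sequence.
Byte 1: 0x6F = 01101111, payload 1101111 (7 bits).
Concatenate: 1101111 = 0x6F (7 bits → U+006F).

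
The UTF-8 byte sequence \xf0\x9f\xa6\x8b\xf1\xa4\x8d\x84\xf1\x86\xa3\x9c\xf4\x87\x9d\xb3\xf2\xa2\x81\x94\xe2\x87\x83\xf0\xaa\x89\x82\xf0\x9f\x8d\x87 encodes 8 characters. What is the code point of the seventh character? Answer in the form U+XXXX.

Offset 0: leading byte 0xF0 = 11110000 → 4-byte char #1 = F0 9F A6 8B.
Offset 4: leading byte 0xF1 = 11110001 → 4-byte char #2 = F1 A4 8D 84.
Offset 8: leading byte 0xF1 = 11110001 → 4-byte char #3 = F1 86 A3 9C.
Offset 12: leading byte 0xF4 = 11110100 → 4-byte char #4 = F4 87 9D B3.
Offset 16: leading byte 0xF2 = 11110010 → 4-byte char #5 = F2 A2 81 94.
Offset 20: leading byte 0xE2 = 11100010 → 3-byte char #6 = E2 87 83.
Offset 23: leading byte 0xF0 = 11110000 → 4-byte char #7 = F0 AA 89 82.
Leading byte 0xF0 = 11110000 matches 11110xxx → 4-byte sequence.
Byte 1: 0xF0 = 11110000, payload 000 (3 bits).
Byte 2: 0xAA = 10101010 (10xxxxxx ✓), payload 101010.
Byte 3: 0x89 = 10001001 (10xxxxxx ✓), payload 001001.
Byte 4: 0x82 = 10000010 (10xxxxxx ✓), payload 000010.
Concatenate: 000101010001001000010 = 0x2A242 (21 bits → U+2A242).

U+2A242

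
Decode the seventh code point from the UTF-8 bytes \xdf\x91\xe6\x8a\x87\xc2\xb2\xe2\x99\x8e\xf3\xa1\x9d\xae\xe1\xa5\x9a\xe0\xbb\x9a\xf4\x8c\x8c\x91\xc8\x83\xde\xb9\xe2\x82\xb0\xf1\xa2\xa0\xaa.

Offset 0: leading byte 0xDF = 11011111 → 2-byte char #1 = DF 91.
Offset 2: leading byte 0xE6 = 11100110 → 3-byte char #2 = E6 8A 87.
Offset 5: leading byte 0xC2 = 11000010 → 2-byte char #3 = C2 B2.
Offset 7: leading byte 0xE2 = 11100010 → 3-byte char #4 = E2 99 8E.
Offset 10: leading byte 0xF3 = 11110011 → 4-byte char #5 = F3 A1 9D AE.
Offset 14: leading byte 0xE1 = 11100001 → 3-byte char #6 = E1 A5 9A.
Offset 17: leading byte 0xE0 = 11100000 → 3-byte char #7 = E0 BB 9A.
Leading byte 0xE0 = 11100000 matches 1110xxxx → 3-byte sequence.
Byte 1: 0xE0 = 11100000, payload 0000 (4 bits).
Byte 2: 0xBB = 10111011 (10xxxxxx ✓), payload 111011.
Byte 3: 0x9A = 10011010 (10xxxxxx ✓), payload 011010.
Concatenate: 0000111011011010 = 0xEDA (16 bits → U+0EDA).

U+0EDA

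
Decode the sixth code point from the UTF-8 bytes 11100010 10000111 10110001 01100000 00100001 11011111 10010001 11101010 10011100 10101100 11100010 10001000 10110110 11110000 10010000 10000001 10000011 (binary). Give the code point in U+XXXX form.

Offset 0: leading byte 0xE2 = 11100010 → 3-byte char #1 = E2 87 B1.
Offset 3: leading byte 0x60 = 01100000 → 1-byte char #2 = 60.
Offset 4: leading byte 0x21 = 00100001 → 1-byte char #3 = 21.
Offset 5: leading byte 0xDF = 11011111 → 2-byte char #4 = DF 91.
Offset 7: leading byte 0xEA = 11101010 → 3-byte char #5 = EA 9C AC.
Offset 10: leading byte 0xE2 = 11100010 → 3-byte char #6 = E2 88 B6.
Leading byte 0xE2 = 11100010 matches 1110xxxx → 3-byte sequence.
Byte 1: 0xE2 = 11100010, payload 0010 (4 bits).
Byte 2: 0x88 = 10001000 (10xxxxxx ✓), payload 001000.
Byte 3: 0xB6 = 10110110 (10xxxxxx ✓), payload 110110.
Concatenate: 0010001000110110 = 0x2236 (16 bits → U+2236).

U+2236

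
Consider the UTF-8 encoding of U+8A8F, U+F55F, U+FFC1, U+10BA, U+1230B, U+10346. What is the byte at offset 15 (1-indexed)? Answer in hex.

1-indexed offset 15 is 0-indexed offset 14.
U+8A8F → 3-byte form E8 AA 8F at offsets 0–2.
U+F55F → 3-byte form EF 95 9F at offsets 3–5.
U+FFC1 → 3-byte form EF BF 81 at offsets 6–8.
U+10BA → 3-byte form E1 82 BA at offsets 9–11.
U+1230B → 4-byte form F0 92 8C 8B at offsets 12–15.
Offset 14 falls in char 5's range; it's byte 3 of F0 92 8C 8B = 0x8C.

0x8C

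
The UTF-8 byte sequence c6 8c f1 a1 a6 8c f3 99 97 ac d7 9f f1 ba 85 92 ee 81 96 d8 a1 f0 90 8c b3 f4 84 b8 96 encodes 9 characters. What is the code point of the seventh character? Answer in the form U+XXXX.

Offset 0: leading byte 0xC6 = 11000110 → 2-byte char #1 = C6 8C.
Offset 2: leading byte 0xF1 = 11110001 → 4-byte char #2 = F1 A1 A6 8C.
Offset 6: leading byte 0xF3 = 11110011 → 4-byte char #3 = F3 99 97 AC.
Offset 10: leading byte 0xD7 = 11010111 → 2-byte char #4 = D7 9F.
Offset 12: leading byte 0xF1 = 11110001 → 4-byte char #5 = F1 BA 85 92.
Offset 16: leading byte 0xEE = 11101110 → 3-byte char #6 = EE 81 96.
Offset 19: leading byte 0xD8 = 11011000 → 2-byte char #7 = D8 A1.
Leading byte 0xD8 = 11011000 matches 110xxxxx → 2-byte sequence.
Byte 1: 0xD8 = 11011000, payload 11000 (5 bits).
Byte 2: 0xA1 = 10100001 (10xxxxxx ✓), payload 100001.
Concatenate: 11000100001 = 0x621 (11 bits → U+0621).

U+0621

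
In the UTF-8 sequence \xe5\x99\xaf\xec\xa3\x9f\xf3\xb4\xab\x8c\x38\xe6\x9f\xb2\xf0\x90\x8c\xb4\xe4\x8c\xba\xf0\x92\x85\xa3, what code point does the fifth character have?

Offset 0: leading byte 0xE5 = 11100101 → 3-byte char #1 = E5 99 AF.
Offset 3: leading byte 0xEC = 11101100 → 3-byte char #2 = EC A3 9F.
Offset 6: leading byte 0xF3 = 11110011 → 4-byte char #3 = F3 B4 AB 8C.
Offset 10: leading byte 0x38 = 00111000 → 1-byte char #4 = 38.
Offset 11: leading byte 0xE6 = 11100110 → 3-byte char #5 = E6 9F B2.
Leading byte 0xE6 = 11100110 matches 1110xxxx → 3-byte sequence.
Byte 1: 0xE6 = 11100110, payload 0110 (4 bits).
Byte 2: 0x9F = 10011111 (10xxxxxx ✓), payload 011111.
Byte 3: 0xB2 = 10110010 (10xxxxxx ✓), payload 110010.
Concatenate: 0110011111110010 = 0x67F2 (16 bits → U+67F2).

U+67F2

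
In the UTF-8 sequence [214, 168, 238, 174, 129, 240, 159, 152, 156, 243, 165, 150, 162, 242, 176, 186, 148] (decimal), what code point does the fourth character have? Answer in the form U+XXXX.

Offset 0: leading byte 0xD6 = 11010110 → 2-byte char #1 = D6 A8.
Offset 2: leading byte 0xEE = 11101110 → 3-byte char #2 = EE AE 81.
Offset 5: leading byte 0xF0 = 11110000 → 4-byte char #3 = F0 9F 98 9C.
Offset 9: leading byte 0xF3 = 11110011 → 4-byte char #4 = F3 A5 96 A2.
Leading byte 0xF3 = 11110011 matches 11110xxx → 4-byte sequence.
Byte 1: 0xF3 = 11110011, payload 011 (3 bits).
Byte 2: 0xA5 = 10100101 (10xxxxxx ✓), payload 100101.
Byte 3: 0x96 = 10010110 (10xxxxxx ✓), payload 010110.
Byte 4: 0xA2 = 10100010 (10xxxxxx ✓), payload 100010.
Concatenate: 011100101010110100010 = 0xE55A2 (21 bits → U+E55A2).

U+E55A2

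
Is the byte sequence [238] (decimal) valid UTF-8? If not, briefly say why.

Leading byte 0xEE = 11101110 → 3-byte form, but only 1 byte is present.

invalid (sequence truncated)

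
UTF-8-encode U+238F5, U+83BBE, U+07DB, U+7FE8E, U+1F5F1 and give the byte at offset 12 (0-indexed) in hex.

0xBA

U+238F5 → 4-byte form F0 A3 A3 B5 at offsets 0–3.
U+83BBE → 4-byte form F2 83 AE BE at offsets 4–7.
U+07DB → 2-byte form DF 9B at offsets 8–9.
U+7FE8E → 4-byte form F1 BF BA 8E at offsets 10–13.
Offset 12 falls in char 4's range; it's byte 3 of F1 BF BA 8E = 0xBA.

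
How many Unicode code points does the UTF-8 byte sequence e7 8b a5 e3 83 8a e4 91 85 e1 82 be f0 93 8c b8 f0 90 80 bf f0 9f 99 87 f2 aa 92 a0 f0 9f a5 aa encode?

9

Byte at offset 0: 0xE7 = 11100111 → 3-byte char (#1). Advance 3.
Byte at offset 3: 0xE3 = 11100011 → 3-byte char (#2). Advance 3.
Byte at offset 6: 0xE4 = 11100100 → 3-byte char (#3). Advance 3.
Byte at offset 9: 0xE1 = 11100001 → 3-byte char (#4). Advance 3.
Byte at offset 12: 0xF0 = 11110000 → 4-byte char (#5). Advance 4.
Byte at offset 16: 0xF0 = 11110000 → 4-byte char (#6). Advance 4.
Byte at offset 20: 0xF0 = 11110000 → 4-byte char (#7). Advance 4.
Byte at offset 24: 0xF2 = 11110010 → 4-byte char (#8). Advance 4.
Byte at offset 28: 0xF0 = 11110000 → 4-byte char (#9). Advance 4.
Reached end at offset 32 after 9 code points.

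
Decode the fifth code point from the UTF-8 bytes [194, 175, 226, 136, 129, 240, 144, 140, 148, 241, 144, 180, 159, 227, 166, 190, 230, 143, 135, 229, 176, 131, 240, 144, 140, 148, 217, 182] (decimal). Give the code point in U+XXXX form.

Offset 0: leading byte 0xC2 = 11000010 → 2-byte char #1 = C2 AF.
Offset 2: leading byte 0xE2 = 11100010 → 3-byte char #2 = E2 88 81.
Offset 5: leading byte 0xF0 = 11110000 → 4-byte char #3 = F0 90 8C 94.
Offset 9: leading byte 0xF1 = 11110001 → 4-byte char #4 = F1 90 B4 9F.
Offset 13: leading byte 0xE3 = 11100011 → 3-byte char #5 = E3 A6 BE.
Leading byte 0xE3 = 11100011 matches 1110xxxx → 3-byte sequence.
Byte 1: 0xE3 = 11100011, payload 0011 (4 bits).
Byte 2: 0xA6 = 10100110 (10xxxxxx ✓), payload 100110.
Byte 3: 0xBE = 10111110 (10xxxxxx ✓), payload 111110.
Concatenate: 0011100110111110 = 0x39BE (16 bits → U+39BE).

U+39BE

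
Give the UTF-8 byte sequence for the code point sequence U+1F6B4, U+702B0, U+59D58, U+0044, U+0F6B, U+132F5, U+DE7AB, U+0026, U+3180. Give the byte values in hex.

F0 9F 9A B4 F1 B0 8A B0 F1 99 B5 98 44 E0 BD AB F0 93 8B B5 F3 9E 9E AB 26 E3 86 80

U+1F6B4: 4-byte form → F0 9F 9A B4.
U+702B0: 4-byte form → F1 B0 8A B0.
U+59D58: 4-byte form → F1 99 B5 98.
U+0044: 1-byte form → 44.
U+0F6B: 3-byte form → E0 BD AB.
U+132F5: 4-byte form → F0 93 8B B5.
U+DE7AB: 4-byte form → F3 9E 9E AB.
U+0026: 1-byte form → 26.
U+3180: 3-byte form → E3 86 80.
Concatenated (28 bytes): F0 9F 9A B4 F1 B0 8A B0 F1 99 B5 98 44 E0 BD AB F0 93 8B B5 F3 9E 9E AB 26 E3 86 80.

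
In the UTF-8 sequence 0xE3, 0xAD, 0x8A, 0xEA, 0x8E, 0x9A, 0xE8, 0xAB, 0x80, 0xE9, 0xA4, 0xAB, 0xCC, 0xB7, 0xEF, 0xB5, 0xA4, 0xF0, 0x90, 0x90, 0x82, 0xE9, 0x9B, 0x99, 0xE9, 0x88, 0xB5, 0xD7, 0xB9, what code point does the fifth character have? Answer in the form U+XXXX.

Offset 0: leading byte 0xE3 = 11100011 → 3-byte char #1 = E3 AD 8A.
Offset 3: leading byte 0xEA = 11101010 → 3-byte char #2 = EA 8E 9A.
Offset 6: leading byte 0xE8 = 11101000 → 3-byte char #3 = E8 AB 80.
Offset 9: leading byte 0xE9 = 11101001 → 3-byte char #4 = E9 A4 AB.
Offset 12: leading byte 0xCC = 11001100 → 2-byte char #5 = CC B7.
Leading byte 0xCC = 11001100 matches 110xxxxx → 2-byte sequence.
Byte 1: 0xCC = 11001100, payload 01100 (5 bits).
Byte 2: 0xB7 = 10110111 (10xxxxxx ✓), payload 110111.
Concatenate: 01100110111 = 0x337 (11 bits → U+0337).

U+0337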